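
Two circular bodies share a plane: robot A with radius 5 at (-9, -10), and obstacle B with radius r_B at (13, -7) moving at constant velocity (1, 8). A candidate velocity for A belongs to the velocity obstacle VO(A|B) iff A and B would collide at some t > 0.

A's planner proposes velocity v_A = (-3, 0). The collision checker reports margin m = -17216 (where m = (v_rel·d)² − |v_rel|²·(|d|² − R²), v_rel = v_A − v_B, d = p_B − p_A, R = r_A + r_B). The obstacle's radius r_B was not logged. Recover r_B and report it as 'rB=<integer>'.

m = -17216
d = (22, 3);  v_rel = (-4, -8),  |v_rel|² = 80
v_rel×d = (-4)·(3) − (-8)·(22) = 164
since m = R²·80 − 164²:  R² = (26896 + -17216) / 80 = 121
R = √121 = 11  ⇒  r_B = 11 − 5 = 6

rB=6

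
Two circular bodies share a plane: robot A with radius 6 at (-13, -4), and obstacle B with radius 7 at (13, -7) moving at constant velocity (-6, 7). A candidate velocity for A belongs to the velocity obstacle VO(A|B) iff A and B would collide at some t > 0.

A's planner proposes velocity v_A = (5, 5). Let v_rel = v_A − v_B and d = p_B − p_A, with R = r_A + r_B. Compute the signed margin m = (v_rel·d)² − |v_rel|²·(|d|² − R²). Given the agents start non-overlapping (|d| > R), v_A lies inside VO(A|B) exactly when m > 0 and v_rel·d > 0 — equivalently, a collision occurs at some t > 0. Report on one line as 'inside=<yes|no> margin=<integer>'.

d = (26, -3),  |d|² = 685;  R = 6+7 = 13,  c = 685−13² = 516
v_rel = (11, -2),  |v_rel|² = 125;  v_rel·d = (11)·(26) + (-2)·(-3) = 292
125·t² − 584·t + 516 = 0  ⇒  m = 292² − 125·516 = 20764
m = 20764 > 0,  v_rel·d = 292 > 0  ⇒  inside

inside=yes margin=20764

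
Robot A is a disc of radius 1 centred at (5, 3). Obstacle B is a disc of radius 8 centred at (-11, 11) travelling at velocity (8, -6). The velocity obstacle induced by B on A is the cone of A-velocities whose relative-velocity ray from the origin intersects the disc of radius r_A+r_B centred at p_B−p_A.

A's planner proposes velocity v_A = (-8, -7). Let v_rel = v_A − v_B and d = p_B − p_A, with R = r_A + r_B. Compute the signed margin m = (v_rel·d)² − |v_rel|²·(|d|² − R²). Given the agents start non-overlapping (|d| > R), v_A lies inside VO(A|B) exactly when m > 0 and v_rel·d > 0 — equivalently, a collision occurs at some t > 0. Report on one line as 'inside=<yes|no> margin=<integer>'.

d = (-16, 8),  |d|² = 320;  R = 1+8 = 9,  c = 320−9² = 239
v_rel = (-16, -1),  |v_rel|² = 257;  v_rel·d = (-16)·(-16) + (-1)·(8) = 248
257·t² − 496·t + 239 = 0  ⇒  m = 248² − 257·239 = 81
m = 81 > 0,  v_rel·d = 248 > 0  ⇒  inside

inside=yes margin=81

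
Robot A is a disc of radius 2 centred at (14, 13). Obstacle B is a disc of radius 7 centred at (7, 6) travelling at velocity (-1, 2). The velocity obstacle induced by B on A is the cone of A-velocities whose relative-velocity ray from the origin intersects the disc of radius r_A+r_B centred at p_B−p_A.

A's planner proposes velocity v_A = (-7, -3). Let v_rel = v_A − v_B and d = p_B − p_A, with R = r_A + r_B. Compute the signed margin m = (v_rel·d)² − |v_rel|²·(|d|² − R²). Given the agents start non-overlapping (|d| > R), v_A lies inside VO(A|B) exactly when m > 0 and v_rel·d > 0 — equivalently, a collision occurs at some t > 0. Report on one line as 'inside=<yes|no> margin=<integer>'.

d = (-7, -7),  |d|² = 98;  R = 2+7 = 9,  c = 98−9² = 17
v_rel = (-6, -5),  |v_rel|² = 61;  v_rel·d = (-6)·(-7) + (-5)·(-7) = 77
61·t² − 154·t + 17 = 0  ⇒  m = 77² − 61·17 = 4892
m = 4892 > 0,  v_rel·d = 77 > 0  ⇒  inside

inside=yes margin=4892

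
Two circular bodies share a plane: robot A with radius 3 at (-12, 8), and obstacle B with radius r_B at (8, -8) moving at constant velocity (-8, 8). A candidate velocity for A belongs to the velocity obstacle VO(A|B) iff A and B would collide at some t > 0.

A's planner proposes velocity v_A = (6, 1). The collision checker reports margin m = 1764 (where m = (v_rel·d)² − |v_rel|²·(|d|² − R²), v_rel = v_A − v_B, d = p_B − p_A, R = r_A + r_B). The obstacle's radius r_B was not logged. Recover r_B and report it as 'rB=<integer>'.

m = 1764
d = (20, -16);  v_rel = (14, -7),  |v_rel|² = 245
v_rel×d = (14)·(-16) − (-7)·(20) = -84
since m = R²·245 − (-84)²:  R² = (7056 + 1764) / 245 = 36
R = √36 = 6  ⇒  r_B = 6 − 3 = 3

rB=3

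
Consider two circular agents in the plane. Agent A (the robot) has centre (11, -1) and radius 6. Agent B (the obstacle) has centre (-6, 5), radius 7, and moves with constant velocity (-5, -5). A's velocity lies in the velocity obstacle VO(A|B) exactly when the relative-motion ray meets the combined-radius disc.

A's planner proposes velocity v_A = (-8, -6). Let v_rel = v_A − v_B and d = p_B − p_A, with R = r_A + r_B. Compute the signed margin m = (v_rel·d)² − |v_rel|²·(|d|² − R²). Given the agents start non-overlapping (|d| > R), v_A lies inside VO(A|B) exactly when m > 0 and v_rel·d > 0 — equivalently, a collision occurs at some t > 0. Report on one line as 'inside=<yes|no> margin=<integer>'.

d = (-17, 6),  |d|² = 325;  R = 6+7 = 13,  c = 325−13² = 156
v_rel = (-3, -1),  |v_rel|² = 10;  v_rel·d = (-3)·(-17) + (-1)·(6) = 45
10·t² − 90·t + 156 = 0  ⇒  m = 45² − 10·156 = 465
m = 465 > 0,  v_rel·d = 45 > 0  ⇒  inside

inside=yes margin=465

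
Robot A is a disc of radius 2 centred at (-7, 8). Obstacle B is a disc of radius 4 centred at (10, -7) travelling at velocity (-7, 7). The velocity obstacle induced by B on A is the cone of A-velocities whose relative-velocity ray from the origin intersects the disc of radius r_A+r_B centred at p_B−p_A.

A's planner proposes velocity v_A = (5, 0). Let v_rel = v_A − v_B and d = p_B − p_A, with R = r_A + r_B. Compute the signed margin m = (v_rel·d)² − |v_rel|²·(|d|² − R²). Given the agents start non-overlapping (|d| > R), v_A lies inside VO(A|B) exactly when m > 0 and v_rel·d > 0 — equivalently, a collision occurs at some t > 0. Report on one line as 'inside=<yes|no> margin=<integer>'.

d = (17, -15),  |d|² = 514;  R = 2+4 = 6,  c = 514−6² = 478
v_rel = (12, -7),  |v_rel|² = 193;  v_rel·d = (12)·(17) + (-7)·(-15) = 309
193·t² − 618·t + 478 = 0  ⇒  m = 309² − 193·478 = 3227
m = 3227 > 0,  v_rel·d = 309 > 0  ⇒  inside

inside=yes margin=3227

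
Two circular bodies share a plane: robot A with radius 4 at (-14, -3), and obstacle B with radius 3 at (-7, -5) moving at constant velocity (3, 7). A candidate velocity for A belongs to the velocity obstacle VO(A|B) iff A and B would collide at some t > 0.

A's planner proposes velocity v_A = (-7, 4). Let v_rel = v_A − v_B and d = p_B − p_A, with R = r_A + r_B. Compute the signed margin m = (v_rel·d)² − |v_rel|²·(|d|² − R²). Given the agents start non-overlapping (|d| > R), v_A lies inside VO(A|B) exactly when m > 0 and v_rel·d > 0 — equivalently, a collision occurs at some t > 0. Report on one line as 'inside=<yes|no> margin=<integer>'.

d = (7, -2),  |d|² = 53;  R = 4+3 = 7,  c = 53−7² = 4
v_rel = (-10, -3),  |v_rel|² = 109;  v_rel·d = (-10)·(7) + (-3)·(-2) = -64
109·t² + 128·t + 4 = 0  ⇒  m = (-64)² − 109·4 = 3660
m = 3660 > 0,  v_rel·d = -64 < 0  ⇒  outside

inside=no margin=3660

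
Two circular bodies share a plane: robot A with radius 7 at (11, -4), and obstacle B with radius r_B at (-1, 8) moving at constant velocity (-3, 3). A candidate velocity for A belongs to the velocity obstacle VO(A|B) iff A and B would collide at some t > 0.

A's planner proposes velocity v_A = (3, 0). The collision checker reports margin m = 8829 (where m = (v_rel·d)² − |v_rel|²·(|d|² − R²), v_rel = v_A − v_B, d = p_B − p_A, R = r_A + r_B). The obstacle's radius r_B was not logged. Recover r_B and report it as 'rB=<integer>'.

m = 8829
d = (-12, 12);  v_rel = (6, -3),  |v_rel|² = 45
v_rel×d = (6)·(12) − (-3)·(-12) = 36
since m = R²·45 − 36²:  R² = (1296 + 8829) / 45 = 225
R = √225 = 15  ⇒  r_B = 15 − 7 = 8

rB=8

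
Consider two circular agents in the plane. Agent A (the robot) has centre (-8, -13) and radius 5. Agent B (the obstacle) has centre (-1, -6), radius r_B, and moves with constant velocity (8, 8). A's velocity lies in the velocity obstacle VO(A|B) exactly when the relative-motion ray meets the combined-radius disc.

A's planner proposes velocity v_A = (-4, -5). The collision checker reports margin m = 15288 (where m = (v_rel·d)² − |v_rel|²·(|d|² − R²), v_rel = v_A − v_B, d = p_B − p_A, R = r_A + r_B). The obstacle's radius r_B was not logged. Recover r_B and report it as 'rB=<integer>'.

m = 15288
d = (7, 7);  v_rel = (-12, -13),  |v_rel|² = 313
v_rel×d = (-12)·(7) − (-13)·(7) = 7
since m = R²·313 − 7²:  R² = (49 + 15288) / 313 = 49
R = √49 = 7  ⇒  r_B = 7 − 5 = 2

rB=2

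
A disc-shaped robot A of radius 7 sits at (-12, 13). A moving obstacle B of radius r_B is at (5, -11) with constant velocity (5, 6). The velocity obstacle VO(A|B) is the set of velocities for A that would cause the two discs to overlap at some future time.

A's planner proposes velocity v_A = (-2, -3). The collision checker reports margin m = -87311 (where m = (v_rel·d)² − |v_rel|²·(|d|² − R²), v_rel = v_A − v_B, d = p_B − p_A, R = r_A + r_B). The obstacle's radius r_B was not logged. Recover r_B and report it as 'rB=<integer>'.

m = -87311
d = (17, -24);  v_rel = (-7, -9),  |v_rel|² = 130
v_rel×d = (-7)·(-24) − (-9)·(17) = 321
since m = R²·130 − 321²:  R² = (103041 + -87311) / 130 = 121
R = √121 = 11  ⇒  r_B = 11 − 7 = 4

rB=4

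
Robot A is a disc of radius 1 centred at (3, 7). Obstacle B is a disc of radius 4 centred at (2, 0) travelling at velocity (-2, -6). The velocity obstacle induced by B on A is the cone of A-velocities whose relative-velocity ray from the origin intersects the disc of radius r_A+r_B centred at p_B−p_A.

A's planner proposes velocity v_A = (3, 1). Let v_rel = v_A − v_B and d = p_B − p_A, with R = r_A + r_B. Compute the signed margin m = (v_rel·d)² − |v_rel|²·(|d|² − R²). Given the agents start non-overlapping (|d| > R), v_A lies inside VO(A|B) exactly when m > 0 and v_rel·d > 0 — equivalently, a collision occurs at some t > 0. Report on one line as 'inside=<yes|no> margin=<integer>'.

d = (-1, -7),  |d|² = 50;  R = 1+4 = 5,  c = 50−5² = 25
v_rel = (5, 7),  |v_rel|² = 74;  v_rel·d = (5)·(-1) + (7)·(-7) = -54
74·t² + 108·t + 25 = 0  ⇒  m = (-54)² − 74·25 = 1066
m = 1066 > 0,  v_rel·d = -54 < 0  ⇒  outside

inside=no margin=1066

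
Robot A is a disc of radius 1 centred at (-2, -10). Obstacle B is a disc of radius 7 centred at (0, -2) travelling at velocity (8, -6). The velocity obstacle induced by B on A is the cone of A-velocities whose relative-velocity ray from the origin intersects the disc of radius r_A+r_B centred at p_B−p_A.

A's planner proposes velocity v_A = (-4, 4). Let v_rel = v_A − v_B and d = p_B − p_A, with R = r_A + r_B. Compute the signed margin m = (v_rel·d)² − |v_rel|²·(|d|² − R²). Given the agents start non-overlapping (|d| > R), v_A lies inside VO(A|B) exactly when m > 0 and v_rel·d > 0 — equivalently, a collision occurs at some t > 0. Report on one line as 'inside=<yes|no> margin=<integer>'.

d = (2, 8),  |d|² = 68;  R = 1+7 = 8,  c = 68−8² = 4
v_rel = (-12, 10),  |v_rel|² = 244;  v_rel·d = (-12)·(2) + (10)·(8) = 56
244·t² − 112·t + 4 = 0  ⇒  m = 56² − 244·4 = 2160
m = 2160 > 0,  v_rel·d = 56 > 0  ⇒  inside

inside=yes margin=2160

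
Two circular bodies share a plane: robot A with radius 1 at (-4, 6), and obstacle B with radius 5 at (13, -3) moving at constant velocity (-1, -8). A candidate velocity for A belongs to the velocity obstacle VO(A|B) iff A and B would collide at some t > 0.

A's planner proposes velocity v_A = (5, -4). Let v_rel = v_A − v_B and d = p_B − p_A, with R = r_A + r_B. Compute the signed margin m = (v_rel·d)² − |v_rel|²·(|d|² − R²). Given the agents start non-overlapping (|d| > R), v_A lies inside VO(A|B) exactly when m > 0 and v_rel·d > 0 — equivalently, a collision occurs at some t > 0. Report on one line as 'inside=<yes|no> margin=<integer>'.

d = (17, -9),  |d|² = 370;  R = 1+5 = 6,  c = 370−6² = 334
v_rel = (6, 4),  |v_rel|² = 52;  v_rel·d = (6)·(17) + (4)·(-9) = 66
52·t² − 132·t + 334 = 0  ⇒  m = 66² − 52·334 = -13012
m = -13012 < 0,  v_rel·d = 66 > 0  ⇒  outside

inside=no margin=-13012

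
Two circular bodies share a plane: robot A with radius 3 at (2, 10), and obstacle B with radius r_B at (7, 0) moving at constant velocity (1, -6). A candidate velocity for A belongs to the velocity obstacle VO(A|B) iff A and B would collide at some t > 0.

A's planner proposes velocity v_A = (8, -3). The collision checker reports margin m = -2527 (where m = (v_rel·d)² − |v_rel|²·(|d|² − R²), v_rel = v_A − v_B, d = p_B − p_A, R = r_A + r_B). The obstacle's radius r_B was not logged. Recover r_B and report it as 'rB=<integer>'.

m = -2527
d = (5, -10);  v_rel = (7, 3),  |v_rel|² = 58
v_rel×d = (7)·(-10) − (3)·(5) = -85
since m = R²·58 − (-85)²:  R² = (7225 + -2527) / 58 = 81
R = √81 = 9  ⇒  r_B = 9 − 3 = 6

rB=6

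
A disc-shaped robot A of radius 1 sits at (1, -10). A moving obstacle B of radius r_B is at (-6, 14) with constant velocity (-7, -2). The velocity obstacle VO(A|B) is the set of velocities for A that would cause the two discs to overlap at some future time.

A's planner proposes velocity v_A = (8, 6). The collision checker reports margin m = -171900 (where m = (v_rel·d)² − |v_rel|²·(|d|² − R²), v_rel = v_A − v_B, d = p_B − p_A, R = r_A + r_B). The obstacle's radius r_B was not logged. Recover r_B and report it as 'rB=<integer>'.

m = -171900
d = (-7, 24);  v_rel = (15, 8),  |v_rel|² = 289
v_rel×d = (15)·(24) − (8)·(-7) = 416
since m = R²·289 − 416²:  R² = (173056 + -171900) / 289 = 4
R = √4 = 2  ⇒  r_B = 2 − 1 = 1

rB=1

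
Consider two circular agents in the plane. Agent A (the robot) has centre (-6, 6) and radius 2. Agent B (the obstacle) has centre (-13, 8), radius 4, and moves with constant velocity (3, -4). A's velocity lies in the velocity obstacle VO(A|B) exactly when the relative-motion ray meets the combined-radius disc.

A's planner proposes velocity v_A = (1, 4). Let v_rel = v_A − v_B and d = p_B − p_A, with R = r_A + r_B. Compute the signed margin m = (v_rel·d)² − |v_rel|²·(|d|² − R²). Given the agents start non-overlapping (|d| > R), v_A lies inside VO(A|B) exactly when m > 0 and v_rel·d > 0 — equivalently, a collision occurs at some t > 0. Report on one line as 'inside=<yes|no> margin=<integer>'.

d = (-7, 2),  |d|² = 53;  R = 2+4 = 6,  c = 53−6² = 17
v_rel = (-2, 8),  |v_rel|² = 68;  v_rel·d = (-2)·(-7) + (8)·(2) = 30
68·t² − 60·t + 17 = 0  ⇒  m = 30² − 68·17 = -256
m = -256 < 0,  v_rel·d = 30 > 0  ⇒  outside

inside=no margin=-256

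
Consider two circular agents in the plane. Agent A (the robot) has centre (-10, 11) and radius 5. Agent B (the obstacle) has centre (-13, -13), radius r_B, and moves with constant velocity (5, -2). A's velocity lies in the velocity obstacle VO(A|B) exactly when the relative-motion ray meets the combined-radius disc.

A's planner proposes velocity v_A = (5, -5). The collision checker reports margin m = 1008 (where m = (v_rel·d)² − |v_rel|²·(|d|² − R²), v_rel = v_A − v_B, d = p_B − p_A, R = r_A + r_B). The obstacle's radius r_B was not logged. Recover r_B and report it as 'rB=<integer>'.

m = 1008
d = (-3, -24);  v_rel = (0, -3),  |v_rel|² = 9
v_rel×d = (0)·(-24) − (-3)·(-3) = -9
since m = R²·9 − (-9)²:  R² = (81 + 1008) / 9 = 121
R = √121 = 11  ⇒  r_B = 11 − 5 = 6

rB=6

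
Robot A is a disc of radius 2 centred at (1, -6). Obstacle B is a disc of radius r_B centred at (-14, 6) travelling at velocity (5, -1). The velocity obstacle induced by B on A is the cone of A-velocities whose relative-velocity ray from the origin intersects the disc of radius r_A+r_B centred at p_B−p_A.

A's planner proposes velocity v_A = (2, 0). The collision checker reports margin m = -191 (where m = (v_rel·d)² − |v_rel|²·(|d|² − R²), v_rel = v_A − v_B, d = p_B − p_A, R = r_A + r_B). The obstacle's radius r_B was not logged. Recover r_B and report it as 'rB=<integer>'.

m = -191
d = (-15, 12);  v_rel = (-3, 1),  |v_rel|² = 10
v_rel×d = (-3)·(12) − (1)·(-15) = -21
since m = R²·10 − (-21)²:  R² = (441 + -191) / 10 = 25
R = √25 = 5  ⇒  r_B = 5 − 2 = 3

rB=3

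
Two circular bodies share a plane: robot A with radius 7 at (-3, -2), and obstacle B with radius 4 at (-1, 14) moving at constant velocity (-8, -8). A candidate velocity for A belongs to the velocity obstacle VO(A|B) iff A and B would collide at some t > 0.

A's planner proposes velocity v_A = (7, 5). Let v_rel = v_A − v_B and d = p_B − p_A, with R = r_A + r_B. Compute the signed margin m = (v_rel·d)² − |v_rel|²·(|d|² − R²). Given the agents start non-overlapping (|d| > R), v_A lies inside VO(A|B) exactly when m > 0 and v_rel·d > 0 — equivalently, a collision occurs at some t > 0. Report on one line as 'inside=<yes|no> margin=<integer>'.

d = (2, 16),  |d|² = 260;  R = 7+4 = 11,  c = 260−11² = 139
v_rel = (15, 13),  |v_rel|² = 394;  v_rel·d = (15)·(2) + (13)·(16) = 238
394·t² − 476·t + 139 = 0  ⇒  m = 238² − 394·139 = 1878
m = 1878 > 0,  v_rel·d = 238 > 0  ⇒  inside

inside=yes margin=1878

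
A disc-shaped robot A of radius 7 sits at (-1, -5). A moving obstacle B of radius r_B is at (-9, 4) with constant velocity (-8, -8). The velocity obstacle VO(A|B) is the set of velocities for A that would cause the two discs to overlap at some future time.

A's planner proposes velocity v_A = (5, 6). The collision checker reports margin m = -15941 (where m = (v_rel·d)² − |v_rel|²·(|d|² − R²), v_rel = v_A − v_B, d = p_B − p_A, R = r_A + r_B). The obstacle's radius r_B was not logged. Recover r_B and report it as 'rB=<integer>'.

m = -15941
d = (-8, 9);  v_rel = (13, 14),  |v_rel|² = 365
v_rel×d = (13)·(9) − (14)·(-8) = 229
since m = R²·365 − 229²:  R² = (52441 + -15941) / 365 = 100
R = √100 = 10  ⇒  r_B = 10 − 7 = 3

rB=3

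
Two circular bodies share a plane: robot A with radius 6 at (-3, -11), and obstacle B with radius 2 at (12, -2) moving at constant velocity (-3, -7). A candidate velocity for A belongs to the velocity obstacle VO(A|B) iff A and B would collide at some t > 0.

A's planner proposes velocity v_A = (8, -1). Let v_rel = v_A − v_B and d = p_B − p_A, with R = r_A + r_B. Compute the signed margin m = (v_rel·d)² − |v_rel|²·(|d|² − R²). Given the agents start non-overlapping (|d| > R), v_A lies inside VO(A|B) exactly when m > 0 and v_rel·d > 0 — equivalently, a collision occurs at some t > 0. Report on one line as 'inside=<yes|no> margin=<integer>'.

d = (15, 9),  |d|² = 306;  R = 6+2 = 8,  c = 306−8² = 242
v_rel = (11, 6),  |v_rel|² = 157;  v_rel·d = (11)·(15) + (6)·(9) = 219
157·t² − 438·t + 242 = 0  ⇒  m = 219² − 157·242 = 9967
m = 9967 > 0,  v_rel·d = 219 > 0  ⇒  inside

inside=yes margin=9967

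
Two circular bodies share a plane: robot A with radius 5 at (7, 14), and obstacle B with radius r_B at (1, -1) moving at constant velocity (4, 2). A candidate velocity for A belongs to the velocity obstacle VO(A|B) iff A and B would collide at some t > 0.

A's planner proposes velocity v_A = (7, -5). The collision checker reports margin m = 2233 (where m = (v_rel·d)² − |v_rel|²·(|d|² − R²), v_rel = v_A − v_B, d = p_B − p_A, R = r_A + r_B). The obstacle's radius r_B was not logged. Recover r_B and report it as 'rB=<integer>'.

m = 2233
d = (-6, -15);  v_rel = (3, -7),  |v_rel|² = 58
v_rel×d = (3)·(-15) − (-7)·(-6) = -87
since m = R²·58 − (-87)²:  R² = (7569 + 2233) / 58 = 169
R = √169 = 13  ⇒  r_B = 13 − 5 = 8

rB=8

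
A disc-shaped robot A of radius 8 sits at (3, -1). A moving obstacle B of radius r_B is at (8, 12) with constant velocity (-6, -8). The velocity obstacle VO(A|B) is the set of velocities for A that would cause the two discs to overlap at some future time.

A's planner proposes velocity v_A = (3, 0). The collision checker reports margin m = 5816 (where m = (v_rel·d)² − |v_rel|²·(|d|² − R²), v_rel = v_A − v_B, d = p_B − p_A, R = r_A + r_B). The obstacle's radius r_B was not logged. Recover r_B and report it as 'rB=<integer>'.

m = 5816
d = (5, 13);  v_rel = (9, 8),  |v_rel|² = 145
v_rel×d = (9)·(13) − (8)·(5) = 77
since m = R²·145 − 77²:  R² = (5929 + 5816) / 145 = 81
R = √81 = 9  ⇒  r_B = 9 − 8 = 1

rB=1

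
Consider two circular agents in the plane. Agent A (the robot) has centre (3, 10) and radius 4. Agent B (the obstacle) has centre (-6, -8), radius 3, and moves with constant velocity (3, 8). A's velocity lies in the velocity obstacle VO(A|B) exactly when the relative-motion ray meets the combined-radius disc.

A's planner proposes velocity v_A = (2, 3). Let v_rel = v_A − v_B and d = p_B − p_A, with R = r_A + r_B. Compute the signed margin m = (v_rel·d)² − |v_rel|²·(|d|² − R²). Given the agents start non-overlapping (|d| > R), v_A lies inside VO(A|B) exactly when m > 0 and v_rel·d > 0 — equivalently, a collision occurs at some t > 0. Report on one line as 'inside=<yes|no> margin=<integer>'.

d = (-9, -18),  |d|² = 405;  R = 4+3 = 7,  c = 405−7² = 356
v_rel = (-1, -5),  |v_rel|² = 26;  v_rel·d = (-1)·(-9) + (-5)·(-18) = 99
26·t² − 198·t + 356 = 0  ⇒  m = 99² − 26·356 = 545
m = 545 > 0,  v_rel·d = 99 > 0  ⇒  inside

inside=yes margin=545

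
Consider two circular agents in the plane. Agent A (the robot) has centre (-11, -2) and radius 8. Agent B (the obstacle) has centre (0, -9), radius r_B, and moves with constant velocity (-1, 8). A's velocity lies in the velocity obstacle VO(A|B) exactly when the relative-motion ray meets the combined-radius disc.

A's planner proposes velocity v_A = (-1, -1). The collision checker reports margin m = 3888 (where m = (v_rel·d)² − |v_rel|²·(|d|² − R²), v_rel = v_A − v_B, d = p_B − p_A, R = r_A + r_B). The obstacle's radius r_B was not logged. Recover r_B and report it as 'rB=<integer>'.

m = 3888
d = (11, -7);  v_rel = (0, -9),  |v_rel|² = 81
v_rel×d = (0)·(-7) − (-9)·(11) = 99
since m = R²·81 − 99²:  R² = (9801 + 3888) / 81 = 169
R = √169 = 13  ⇒  r_B = 13 − 8 = 5

rB=5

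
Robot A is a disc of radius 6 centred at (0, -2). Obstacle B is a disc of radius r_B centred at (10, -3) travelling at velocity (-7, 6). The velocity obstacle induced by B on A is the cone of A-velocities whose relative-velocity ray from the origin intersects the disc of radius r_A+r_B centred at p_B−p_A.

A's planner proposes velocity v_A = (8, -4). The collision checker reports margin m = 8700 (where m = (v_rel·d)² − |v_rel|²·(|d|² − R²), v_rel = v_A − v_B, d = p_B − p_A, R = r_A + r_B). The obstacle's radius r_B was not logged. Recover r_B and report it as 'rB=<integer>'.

m = 8700
d = (10, -1);  v_rel = (15, -10),  |v_rel|² = 325
v_rel×d = (15)·(-1) − (-10)·(10) = 85
since m = R²·325 − 85²:  R² = (7225 + 8700) / 325 = 49
R = √49 = 7  ⇒  r_B = 7 − 6 = 1

rB=1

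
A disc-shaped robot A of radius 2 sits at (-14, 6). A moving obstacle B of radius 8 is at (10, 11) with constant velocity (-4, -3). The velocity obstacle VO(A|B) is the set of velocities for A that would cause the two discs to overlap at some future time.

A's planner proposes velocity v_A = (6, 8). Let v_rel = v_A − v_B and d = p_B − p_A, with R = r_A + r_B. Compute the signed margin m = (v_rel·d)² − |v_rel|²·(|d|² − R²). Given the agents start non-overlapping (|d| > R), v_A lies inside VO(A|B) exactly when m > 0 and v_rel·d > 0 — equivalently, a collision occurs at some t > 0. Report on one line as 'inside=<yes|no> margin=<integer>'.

d = (24, 5),  |d|² = 601;  R = 2+8 = 10,  c = 601−10² = 501
v_rel = (10, 11),  |v_rel|² = 221;  v_rel·d = (10)·(24) + (11)·(5) = 295
221·t² − 590·t + 501 = 0  ⇒  m = 295² − 221·501 = -23696
m = -23696 < 0,  v_rel·d = 295 > 0  ⇒  outside

inside=no margin=-23696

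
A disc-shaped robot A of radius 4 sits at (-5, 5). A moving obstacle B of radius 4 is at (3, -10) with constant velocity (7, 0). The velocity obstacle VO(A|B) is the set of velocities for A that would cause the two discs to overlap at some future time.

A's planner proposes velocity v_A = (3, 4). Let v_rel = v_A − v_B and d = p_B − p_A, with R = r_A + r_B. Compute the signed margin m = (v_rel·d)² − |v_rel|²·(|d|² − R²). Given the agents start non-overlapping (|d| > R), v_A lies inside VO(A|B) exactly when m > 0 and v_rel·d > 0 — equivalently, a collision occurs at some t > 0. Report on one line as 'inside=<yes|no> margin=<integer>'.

d = (8, -15),  |d|² = 289;  R = 4+4 = 8,  c = 289−8² = 225
v_rel = (-4, 4),  |v_rel|² = 32;  v_rel·d = (-4)·(8) + (4)·(-15) = -92
32·t² + 184·t + 225 = 0  ⇒  m = (-92)² − 32·225 = 1264
m = 1264 > 0,  v_rel·d = -92 < 0  ⇒  outside

inside=no margin=1264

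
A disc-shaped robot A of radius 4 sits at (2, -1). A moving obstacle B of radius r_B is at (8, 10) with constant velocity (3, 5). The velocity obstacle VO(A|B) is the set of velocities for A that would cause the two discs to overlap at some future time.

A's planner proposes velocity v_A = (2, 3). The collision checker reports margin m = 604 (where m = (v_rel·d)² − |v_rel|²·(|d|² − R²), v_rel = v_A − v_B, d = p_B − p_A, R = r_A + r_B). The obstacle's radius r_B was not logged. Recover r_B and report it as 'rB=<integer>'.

m = 604
d = (6, 11);  v_rel = (-1, -2),  |v_rel|² = 5
v_rel×d = (-1)·(11) − (-2)·(6) = 1
since m = R²·5 − 1²:  R² = (1 + 604) / 5 = 121
R = √121 = 11  ⇒  r_B = 11 − 4 = 7

rB=7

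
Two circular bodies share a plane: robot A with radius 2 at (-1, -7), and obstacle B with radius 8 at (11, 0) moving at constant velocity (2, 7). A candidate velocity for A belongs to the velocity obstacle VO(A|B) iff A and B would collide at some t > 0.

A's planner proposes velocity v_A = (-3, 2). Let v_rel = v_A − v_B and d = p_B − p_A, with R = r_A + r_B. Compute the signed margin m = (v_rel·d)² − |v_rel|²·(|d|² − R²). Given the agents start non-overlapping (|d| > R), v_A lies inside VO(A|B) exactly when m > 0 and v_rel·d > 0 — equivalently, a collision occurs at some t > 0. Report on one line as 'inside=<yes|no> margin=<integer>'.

d = (12, 7),  |d|² = 193;  R = 2+8 = 10,  c = 193−10² = 93
v_rel = (-5, -5),  |v_rel|² = 50;  v_rel·d = (-5)·(12) + (-5)·(7) = -95
50·t² + 190·t + 93 = 0  ⇒  m = (-95)² − 50·93 = 4375
m = 4375 > 0,  v_rel·d = -95 < 0  ⇒  outside

inside=no margin=4375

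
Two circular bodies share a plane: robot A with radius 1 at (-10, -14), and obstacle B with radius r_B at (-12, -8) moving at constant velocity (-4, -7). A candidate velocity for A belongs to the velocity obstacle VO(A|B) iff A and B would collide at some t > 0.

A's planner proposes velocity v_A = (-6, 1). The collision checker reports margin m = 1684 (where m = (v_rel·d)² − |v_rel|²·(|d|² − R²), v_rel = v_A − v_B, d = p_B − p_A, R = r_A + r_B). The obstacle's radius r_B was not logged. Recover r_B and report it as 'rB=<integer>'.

m = 1684
d = (-2, 6);  v_rel = (-2, 8),  |v_rel|² = 68
v_rel×d = (-2)·(6) − (8)·(-2) = 4
since m = R²·68 − 4²:  R² = (16 + 1684) / 68 = 25
R = √25 = 5  ⇒  r_B = 5 − 1 = 4

rB=4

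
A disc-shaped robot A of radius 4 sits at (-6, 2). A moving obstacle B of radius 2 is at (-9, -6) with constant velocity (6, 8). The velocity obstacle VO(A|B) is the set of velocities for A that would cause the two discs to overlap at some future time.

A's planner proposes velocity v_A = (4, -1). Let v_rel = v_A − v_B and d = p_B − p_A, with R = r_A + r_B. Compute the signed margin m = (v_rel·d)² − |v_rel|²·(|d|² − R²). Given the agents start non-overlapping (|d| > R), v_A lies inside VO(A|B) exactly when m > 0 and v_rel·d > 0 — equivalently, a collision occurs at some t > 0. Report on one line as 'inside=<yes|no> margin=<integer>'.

d = (-3, -8),  |d|² = 73;  R = 4+2 = 6,  c = 73−6² = 37
v_rel = (-2, -9),  |v_rel|² = 85;  v_rel·d = (-2)·(-3) + (-9)·(-8) = 78
85·t² − 156·t + 37 = 0  ⇒  m = 78² − 85·37 = 2939
m = 2939 > 0,  v_rel·d = 78 > 0  ⇒  inside

inside=yes margin=2939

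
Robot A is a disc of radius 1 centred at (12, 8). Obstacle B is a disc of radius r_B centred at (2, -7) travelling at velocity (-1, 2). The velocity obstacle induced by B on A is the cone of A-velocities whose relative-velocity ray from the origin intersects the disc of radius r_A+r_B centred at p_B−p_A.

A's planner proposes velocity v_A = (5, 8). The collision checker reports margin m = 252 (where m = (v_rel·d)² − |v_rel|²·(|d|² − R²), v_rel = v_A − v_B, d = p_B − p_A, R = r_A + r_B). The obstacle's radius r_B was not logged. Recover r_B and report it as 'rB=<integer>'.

m = 252
d = (-10, -15);  v_rel = (6, 6),  |v_rel|² = 72
v_rel×d = (6)·(-15) − (6)·(-10) = -30
since m = R²·72 − (-30)²:  R² = (900 + 252) / 72 = 16
R = √16 = 4  ⇒  r_B = 4 − 1 = 3

rB=3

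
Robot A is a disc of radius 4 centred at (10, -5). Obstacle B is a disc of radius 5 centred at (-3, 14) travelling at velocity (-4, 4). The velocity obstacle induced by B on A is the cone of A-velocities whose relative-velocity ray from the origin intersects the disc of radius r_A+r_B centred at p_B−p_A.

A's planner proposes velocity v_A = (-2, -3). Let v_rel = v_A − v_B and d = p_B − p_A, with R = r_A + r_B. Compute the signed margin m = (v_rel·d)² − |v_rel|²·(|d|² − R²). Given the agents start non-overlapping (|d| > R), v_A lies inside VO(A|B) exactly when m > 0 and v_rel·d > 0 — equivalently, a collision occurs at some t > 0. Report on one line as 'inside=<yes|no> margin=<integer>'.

d = (-13, 19),  |d|² = 530;  R = 4+5 = 9,  c = 530−9² = 449
v_rel = (2, -7),  |v_rel|² = 53;  v_rel·d = (2)·(-13) + (-7)·(19) = -159
53·t² + 318·t + 449 = 0  ⇒  m = (-159)² − 53·449 = 1484
m = 1484 > 0,  v_rel·d = -159 < 0  ⇒  outside

inside=no margin=1484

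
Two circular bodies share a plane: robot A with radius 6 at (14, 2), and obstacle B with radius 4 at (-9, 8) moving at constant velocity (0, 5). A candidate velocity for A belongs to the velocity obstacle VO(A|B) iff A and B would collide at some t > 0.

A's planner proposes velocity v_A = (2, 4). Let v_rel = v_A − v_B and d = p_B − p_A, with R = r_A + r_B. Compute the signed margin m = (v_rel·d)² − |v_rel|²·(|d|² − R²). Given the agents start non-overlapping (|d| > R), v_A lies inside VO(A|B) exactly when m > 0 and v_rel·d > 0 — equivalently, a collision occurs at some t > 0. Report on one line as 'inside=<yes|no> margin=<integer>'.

d = (-23, 6),  |d|² = 565;  R = 6+4 = 10,  c = 565−10² = 465
v_rel = (2, -1),  |v_rel|² = 5;  v_rel·d = (2)·(-23) + (-1)·(6) = -52
5·t² + 104·t + 465 = 0  ⇒  m = (-52)² − 5·465 = 379
m = 379 > 0,  v_rel·d = -52 < 0  ⇒  outside

inside=no margin=379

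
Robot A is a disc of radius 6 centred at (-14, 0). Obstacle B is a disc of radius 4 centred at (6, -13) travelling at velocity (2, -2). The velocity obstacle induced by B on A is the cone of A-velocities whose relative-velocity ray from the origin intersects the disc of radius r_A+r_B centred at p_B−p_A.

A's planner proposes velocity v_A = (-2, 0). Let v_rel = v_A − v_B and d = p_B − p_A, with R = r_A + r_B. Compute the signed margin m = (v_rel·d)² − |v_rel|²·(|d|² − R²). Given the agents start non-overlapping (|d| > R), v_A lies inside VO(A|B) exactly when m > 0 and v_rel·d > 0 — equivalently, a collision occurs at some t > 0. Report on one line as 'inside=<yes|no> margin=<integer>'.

d = (20, -13),  |d|² = 569;  R = 6+4 = 10,  c = 569−10² = 469
v_rel = (-4, 2),  |v_rel|² = 20;  v_rel·d = (-4)·(20) + (2)·(-13) = -106
20·t² + 212·t + 469 = 0  ⇒  m = (-106)² − 20·469 = 1856
m = 1856 > 0,  v_rel·d = -106 < 0  ⇒  outside

inside=no margin=1856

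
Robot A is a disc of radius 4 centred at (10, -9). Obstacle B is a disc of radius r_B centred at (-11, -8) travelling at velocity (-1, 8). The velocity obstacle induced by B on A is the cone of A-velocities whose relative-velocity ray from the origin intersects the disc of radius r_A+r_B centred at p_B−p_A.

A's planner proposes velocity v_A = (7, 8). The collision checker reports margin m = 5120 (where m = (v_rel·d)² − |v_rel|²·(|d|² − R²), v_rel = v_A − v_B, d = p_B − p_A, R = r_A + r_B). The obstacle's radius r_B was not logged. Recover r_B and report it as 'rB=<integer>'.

m = 5120
d = (-21, 1);  v_rel = (8, 0),  |v_rel|² = 64
v_rel×d = (8)·(1) − (0)·(-21) = 8
since m = R²·64 − 8²:  R² = (64 + 5120) / 64 = 81
R = √81 = 9  ⇒  r_B = 9 − 4 = 5

rB=5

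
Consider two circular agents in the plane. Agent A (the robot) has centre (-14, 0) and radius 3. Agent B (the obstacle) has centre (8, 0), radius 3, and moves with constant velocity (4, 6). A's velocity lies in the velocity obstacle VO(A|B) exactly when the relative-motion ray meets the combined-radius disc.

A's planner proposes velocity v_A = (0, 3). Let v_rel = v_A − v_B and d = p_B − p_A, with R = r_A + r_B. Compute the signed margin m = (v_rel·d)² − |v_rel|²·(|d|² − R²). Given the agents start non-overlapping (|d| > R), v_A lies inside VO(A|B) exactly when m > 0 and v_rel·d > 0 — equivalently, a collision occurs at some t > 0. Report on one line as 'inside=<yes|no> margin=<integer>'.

d = (22, 0),  |d|² = 484;  R = 3+3 = 6,  c = 484−6² = 448
v_rel = (-4, -3),  |v_rel|² = 25;  v_rel·d = (-4)·(22) + (-3)·(0) = -88
25·t² + 176·t + 448 = 0  ⇒  m = (-88)² − 25·448 = -3456
m = -3456 < 0,  v_rel·d = -88 < 0  ⇒  outside

inside=no margin=-3456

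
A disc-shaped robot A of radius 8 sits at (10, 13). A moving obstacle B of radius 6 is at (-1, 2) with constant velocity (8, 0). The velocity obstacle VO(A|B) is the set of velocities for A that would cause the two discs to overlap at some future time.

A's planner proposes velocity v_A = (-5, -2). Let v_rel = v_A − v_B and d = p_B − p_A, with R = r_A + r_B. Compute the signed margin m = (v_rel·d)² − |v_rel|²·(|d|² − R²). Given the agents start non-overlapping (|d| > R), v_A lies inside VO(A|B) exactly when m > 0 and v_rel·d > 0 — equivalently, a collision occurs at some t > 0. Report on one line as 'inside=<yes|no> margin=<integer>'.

d = (-11, -11),  |d|² = 242;  R = 8+6 = 14,  c = 242−14² = 46
v_rel = (-13, -2),  |v_rel|² = 173;  v_rel·d = (-13)·(-11) + (-2)·(-11) = 165
173·t² − 330·t + 46 = 0  ⇒  m = 165² − 173·46 = 19267
m = 19267 > 0,  v_rel·d = 165 > 0  ⇒  inside

inside=yes margin=19267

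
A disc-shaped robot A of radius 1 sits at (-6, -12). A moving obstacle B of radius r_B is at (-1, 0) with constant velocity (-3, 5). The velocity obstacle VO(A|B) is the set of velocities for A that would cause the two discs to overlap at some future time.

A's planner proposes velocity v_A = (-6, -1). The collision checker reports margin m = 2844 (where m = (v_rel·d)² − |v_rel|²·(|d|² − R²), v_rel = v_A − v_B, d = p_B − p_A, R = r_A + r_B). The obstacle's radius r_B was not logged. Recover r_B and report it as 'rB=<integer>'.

m = 2844
d = (5, 12);  v_rel = (-3, -6),  |v_rel|² = 45
v_rel×d = (-3)·(12) − (-6)·(5) = -6
since m = R²·45 − (-6)²:  R² = (36 + 2844) / 45 = 64
R = √64 = 8  ⇒  r_B = 8 − 1 = 7

rB=7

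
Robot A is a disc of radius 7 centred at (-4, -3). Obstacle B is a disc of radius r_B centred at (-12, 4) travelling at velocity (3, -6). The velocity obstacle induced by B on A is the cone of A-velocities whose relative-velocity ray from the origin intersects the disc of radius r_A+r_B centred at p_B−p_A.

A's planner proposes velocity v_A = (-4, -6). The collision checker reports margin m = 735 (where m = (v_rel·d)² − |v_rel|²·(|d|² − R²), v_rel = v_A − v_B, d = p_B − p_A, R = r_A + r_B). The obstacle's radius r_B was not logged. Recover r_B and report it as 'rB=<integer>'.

m = 735
d = (-8, 7);  v_rel = (-7, 0),  |v_rel|² = 49
v_rel×d = (-7)·(7) − (0)·(-8) = -49
since m = R²·49 − (-49)²:  R² = (2401 + 735) / 49 = 64
R = √64 = 8  ⇒  r_B = 8 − 7 = 1

rB=1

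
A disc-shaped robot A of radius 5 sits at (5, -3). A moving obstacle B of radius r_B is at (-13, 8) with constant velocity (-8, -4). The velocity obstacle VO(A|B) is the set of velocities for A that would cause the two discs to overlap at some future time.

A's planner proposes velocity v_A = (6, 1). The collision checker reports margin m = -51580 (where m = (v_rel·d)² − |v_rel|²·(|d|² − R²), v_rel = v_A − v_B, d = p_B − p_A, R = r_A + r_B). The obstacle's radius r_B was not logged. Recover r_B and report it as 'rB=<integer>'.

m = -51580
d = (-18, 11);  v_rel = (14, 5),  |v_rel|² = 221
v_rel×d = (14)·(11) − (5)·(-18) = 244
since m = R²·221 − 244²:  R² = (59536 + -51580) / 221 = 36
R = √36 = 6  ⇒  r_B = 6 − 5 = 1

rB=1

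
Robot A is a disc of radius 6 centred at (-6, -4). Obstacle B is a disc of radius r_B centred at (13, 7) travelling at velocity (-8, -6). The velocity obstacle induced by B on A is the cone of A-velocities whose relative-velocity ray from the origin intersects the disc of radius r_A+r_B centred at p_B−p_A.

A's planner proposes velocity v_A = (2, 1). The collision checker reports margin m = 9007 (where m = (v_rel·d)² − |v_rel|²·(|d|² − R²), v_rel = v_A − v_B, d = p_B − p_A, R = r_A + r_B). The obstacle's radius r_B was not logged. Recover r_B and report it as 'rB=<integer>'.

m = 9007
d = (19, 11);  v_rel = (10, 7),  |v_rel|² = 149
v_rel×d = (10)·(11) − (7)·(19) = -23
since m = R²·149 − (-23)²:  R² = (529 + 9007) / 149 = 64
R = √64 = 8  ⇒  r_B = 8 − 6 = 2

rB=2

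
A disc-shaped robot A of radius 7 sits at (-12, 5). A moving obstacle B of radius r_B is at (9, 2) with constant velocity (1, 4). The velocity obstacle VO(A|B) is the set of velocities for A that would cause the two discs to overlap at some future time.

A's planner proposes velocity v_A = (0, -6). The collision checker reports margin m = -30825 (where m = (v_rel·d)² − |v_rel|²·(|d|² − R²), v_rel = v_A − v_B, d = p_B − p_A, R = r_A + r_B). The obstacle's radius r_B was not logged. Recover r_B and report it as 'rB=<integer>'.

m = -30825
d = (21, -3);  v_rel = (-1, -10),  |v_rel|² = 101
v_rel×d = (-1)·(-3) − (-10)·(21) = 213
since m = R²·101 − 213²:  R² = (45369 + -30825) / 101 = 144
R = √144 = 12  ⇒  r_B = 12 − 7 = 5

rB=5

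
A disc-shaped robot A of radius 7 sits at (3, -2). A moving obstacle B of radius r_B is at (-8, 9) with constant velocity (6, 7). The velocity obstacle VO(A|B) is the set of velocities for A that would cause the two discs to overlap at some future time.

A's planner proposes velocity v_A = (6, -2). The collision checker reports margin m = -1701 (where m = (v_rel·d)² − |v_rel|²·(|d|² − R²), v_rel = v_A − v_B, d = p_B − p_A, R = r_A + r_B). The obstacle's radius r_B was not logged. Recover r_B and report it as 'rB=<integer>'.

m = -1701
d = (-11, 11);  v_rel = (0, -9),  |v_rel|² = 81
v_rel×d = (0)·(11) − (-9)·(-11) = -99
since m = R²·81 − (-99)²:  R² = (9801 + -1701) / 81 = 100
R = √100 = 10  ⇒  r_B = 10 − 7 = 3

rB=3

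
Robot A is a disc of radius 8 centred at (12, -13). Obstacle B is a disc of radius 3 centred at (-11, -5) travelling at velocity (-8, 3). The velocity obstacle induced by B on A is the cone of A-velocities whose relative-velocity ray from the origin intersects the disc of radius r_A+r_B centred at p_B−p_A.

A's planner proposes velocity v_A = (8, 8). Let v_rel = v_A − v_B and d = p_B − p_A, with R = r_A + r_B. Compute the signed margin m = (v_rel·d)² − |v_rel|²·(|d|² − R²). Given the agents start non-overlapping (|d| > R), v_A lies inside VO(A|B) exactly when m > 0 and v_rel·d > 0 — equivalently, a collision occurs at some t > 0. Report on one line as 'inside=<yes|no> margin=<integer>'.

d = (-23, 8),  |d|² = 593;  R = 8+3 = 11,  c = 593−11² = 472
v_rel = (16, 5),  |v_rel|² = 281;  v_rel·d = (16)·(-23) + (5)·(8) = -328
281·t² + 656·t + 472 = 0  ⇒  m = (-328)² − 281·472 = -25048
m = -25048 < 0,  v_rel·d = -328 < 0  ⇒  outside

inside=no margin=-25048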